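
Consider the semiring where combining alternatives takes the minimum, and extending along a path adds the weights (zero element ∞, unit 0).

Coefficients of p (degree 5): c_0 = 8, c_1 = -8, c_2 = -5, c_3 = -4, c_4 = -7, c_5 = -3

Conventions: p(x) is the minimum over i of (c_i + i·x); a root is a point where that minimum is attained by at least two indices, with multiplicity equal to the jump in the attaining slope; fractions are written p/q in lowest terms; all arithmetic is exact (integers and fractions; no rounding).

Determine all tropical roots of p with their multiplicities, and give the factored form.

hull edge (i=0, c=8) to (i=1, c=-8): slope -16, span 1
hull edge (i=1, c=-8) to (i=4, c=-7): slope 1/3, span 3
hull edge (i=4, c=-7) to (i=5, c=-3): slope 4, span 1
Factored form: p(x) = -3 ⊗ (x ⊕ (-4)) ⊗ (x ⊕ (-1/3)) ⊗ (x ⊕ (-1/3)) ⊗ (x ⊕ (-1/3)) ⊗ (x ⊕ 16)
Answer: roots = -4 (mult 1), -1/3 (mult 3), 16 (mult 1)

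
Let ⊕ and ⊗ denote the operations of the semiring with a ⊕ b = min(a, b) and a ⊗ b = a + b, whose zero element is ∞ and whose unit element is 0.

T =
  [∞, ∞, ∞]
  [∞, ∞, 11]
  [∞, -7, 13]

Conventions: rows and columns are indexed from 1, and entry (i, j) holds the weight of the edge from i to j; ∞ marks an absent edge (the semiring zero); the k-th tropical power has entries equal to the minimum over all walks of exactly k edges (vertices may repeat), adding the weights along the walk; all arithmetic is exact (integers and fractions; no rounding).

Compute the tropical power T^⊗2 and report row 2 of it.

T^⊗2:
  [∞, ∞, ∞]
  [∞, 4, 24]
  [∞, 6, 4]
Answer: row 2 of T^⊗2 = [∞, 4, 24]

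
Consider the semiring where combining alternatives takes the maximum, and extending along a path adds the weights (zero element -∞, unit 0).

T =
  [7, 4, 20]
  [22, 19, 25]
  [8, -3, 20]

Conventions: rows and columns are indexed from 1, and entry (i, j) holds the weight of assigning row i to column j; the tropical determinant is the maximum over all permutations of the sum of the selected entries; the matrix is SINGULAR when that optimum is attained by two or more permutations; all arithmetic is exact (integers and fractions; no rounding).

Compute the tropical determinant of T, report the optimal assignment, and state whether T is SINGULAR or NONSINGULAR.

σ = (1, 2, 3): 7 + 19 + 20 = 46
σ = (1, 3, 2): 7 + 25 + (-3) = 29
σ = (2, 1, 3): 4 + 22 + 20 = 46
σ = (2, 3, 1): 4 + 25 + 8 = 37
σ = (3, 1, 2): 20 + 22 + (-3) = 39
σ = (3, 2, 1): 20 + 19 + 8 = 47
Optimal value attained by: σ = (3, 2, 1).
Answer: det⊕(T) = 47; verdict: NONSINGULAR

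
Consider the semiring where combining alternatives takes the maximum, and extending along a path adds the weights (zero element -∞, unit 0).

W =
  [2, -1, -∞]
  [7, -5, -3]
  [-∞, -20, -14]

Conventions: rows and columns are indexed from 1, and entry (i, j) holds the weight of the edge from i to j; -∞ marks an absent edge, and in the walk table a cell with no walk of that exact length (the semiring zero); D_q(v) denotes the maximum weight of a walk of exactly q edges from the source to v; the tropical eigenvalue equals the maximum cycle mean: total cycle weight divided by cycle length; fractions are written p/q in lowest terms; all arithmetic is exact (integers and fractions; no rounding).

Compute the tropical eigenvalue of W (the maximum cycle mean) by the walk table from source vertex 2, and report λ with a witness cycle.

q=0: [-∞, 0, -∞]
q=1: [7, -5, -3]
q=2: [9, 6, -8]
q=3: [13, 8, 3]
Optimal cycle mean attained by: cycle 1->2->1, total (-1) + 7, length 2.
Answer: λ = 3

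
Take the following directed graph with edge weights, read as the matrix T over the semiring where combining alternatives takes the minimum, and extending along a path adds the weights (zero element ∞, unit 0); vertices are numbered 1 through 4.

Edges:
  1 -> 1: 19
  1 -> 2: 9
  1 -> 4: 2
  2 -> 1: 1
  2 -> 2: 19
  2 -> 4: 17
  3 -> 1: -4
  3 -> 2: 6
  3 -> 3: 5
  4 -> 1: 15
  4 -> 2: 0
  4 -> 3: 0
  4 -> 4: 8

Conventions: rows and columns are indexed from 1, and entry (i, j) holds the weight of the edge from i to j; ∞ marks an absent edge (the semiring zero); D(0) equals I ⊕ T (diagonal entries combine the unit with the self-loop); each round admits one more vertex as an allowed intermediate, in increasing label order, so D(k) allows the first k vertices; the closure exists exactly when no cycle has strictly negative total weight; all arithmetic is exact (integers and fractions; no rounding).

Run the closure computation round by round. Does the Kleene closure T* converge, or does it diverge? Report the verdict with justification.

D(0):
  [0, 9, ∞, 2]
  [1, 0, ∞, 17]
  [-4, 6, 0, ∞]
  [15, 0, 0, 0]
D(1):
  [0, 9, ∞, 2]
  [1, 0, ∞, 3]
  [-4, 5, 0, -2]
  [15, 0, 0, 0]
D(2):
  [0, 9, ∞, 2]
  [1, 0, ∞, 3]
  [-4, 5, 0, -2]
  [1, 0, 0, 0]
Detection: at round 3, diagonal entry (4, 4) turns strictly negative.
Key observation: the cycle 4->3->1->4 has total weight 0 + (-4) + 2, which is strictly negative.
Answer: DIVERGES — negative cycle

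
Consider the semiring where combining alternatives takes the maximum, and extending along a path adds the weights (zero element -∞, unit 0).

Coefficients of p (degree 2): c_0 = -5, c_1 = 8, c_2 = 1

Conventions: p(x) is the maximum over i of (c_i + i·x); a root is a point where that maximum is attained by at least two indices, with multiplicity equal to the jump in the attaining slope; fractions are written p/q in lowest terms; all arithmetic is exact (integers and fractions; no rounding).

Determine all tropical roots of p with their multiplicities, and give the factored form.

hull edge (i=0, c=-5) to (i=1, c=8): slope 13, span 1
hull edge (i=1, c=8) to (i=2, c=1): slope -7, span 1
Factored form: p(x) = 1 ⊗ (x ⊕ (-13)) ⊗ (x ⊕ 7)
Answer: roots = -13 (mult 1), 7 (mult 1)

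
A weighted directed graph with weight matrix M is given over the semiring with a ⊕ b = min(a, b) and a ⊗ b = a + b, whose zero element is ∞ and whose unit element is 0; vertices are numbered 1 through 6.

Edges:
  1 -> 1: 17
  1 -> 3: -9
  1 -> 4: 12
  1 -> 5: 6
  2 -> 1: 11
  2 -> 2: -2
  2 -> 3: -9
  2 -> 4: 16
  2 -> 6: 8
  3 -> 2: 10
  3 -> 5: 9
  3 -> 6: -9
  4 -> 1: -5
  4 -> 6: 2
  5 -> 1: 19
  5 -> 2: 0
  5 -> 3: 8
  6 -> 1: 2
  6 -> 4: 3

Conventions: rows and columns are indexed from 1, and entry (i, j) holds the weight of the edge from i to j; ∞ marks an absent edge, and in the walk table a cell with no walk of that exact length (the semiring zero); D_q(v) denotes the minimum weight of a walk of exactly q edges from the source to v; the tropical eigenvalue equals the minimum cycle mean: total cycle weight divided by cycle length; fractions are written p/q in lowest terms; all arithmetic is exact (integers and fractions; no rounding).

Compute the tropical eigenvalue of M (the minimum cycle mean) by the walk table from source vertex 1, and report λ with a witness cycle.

q=0: [0, ∞, ∞, ∞, ∞, ∞]
q=1: [17, ∞, -9, 12, 6, ∞]
q=2: [7, 1, 8, 29, 0, -18]
q=3: [-16, -1, -8, -15, 13, -1]
q=4: [-20, -3, -25, -4, -10, -17]
q=5: [-15, -15, -29, -14, -16, -34]
q=6: [-32, -19, -24, -31, -20, -38]
Optimal cycle mean attained by: cycle 1->3->6->1, total (-9) + (-9) + 2, length 3.
Answer: λ = -16/3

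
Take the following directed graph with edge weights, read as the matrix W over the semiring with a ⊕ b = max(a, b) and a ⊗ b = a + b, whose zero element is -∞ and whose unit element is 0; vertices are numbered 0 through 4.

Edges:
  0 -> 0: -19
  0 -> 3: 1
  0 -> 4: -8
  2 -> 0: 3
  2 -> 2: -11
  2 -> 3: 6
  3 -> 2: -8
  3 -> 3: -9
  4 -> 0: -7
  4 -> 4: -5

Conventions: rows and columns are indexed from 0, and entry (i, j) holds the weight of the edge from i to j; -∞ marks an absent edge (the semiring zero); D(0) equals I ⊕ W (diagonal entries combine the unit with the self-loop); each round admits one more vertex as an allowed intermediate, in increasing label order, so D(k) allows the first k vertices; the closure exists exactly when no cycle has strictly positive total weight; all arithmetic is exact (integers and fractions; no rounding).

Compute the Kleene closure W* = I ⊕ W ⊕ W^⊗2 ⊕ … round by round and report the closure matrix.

D(0):
  [0, -∞, -∞, 1, -8]
  [-∞, 0, -∞, -∞, -∞]
  [3, -∞, 0, 6, -∞]
  [-∞, -∞, -8, 0, -∞]
  [-7, -∞, -∞, -∞, 0]
D(1):
  [0, -∞, -∞, 1, -8]
  [-∞, 0, -∞, -∞, -∞]
  [3, -∞, 0, 6, -5]
  [-∞, -∞, -8, 0, -∞]
  [-7, -∞, -∞, -6, 0]
D(2):
  [0, -∞, -∞, 1, -8]
  [-∞, 0, -∞, -∞, -∞]
  [3, -∞, 0, 6, -5]
  [-∞, -∞, -8, 0, -∞]
  [-7, -∞, -∞, -6, 0]
D(3):
  [0, -∞, -∞, 1, -8]
  [-∞, 0, -∞, -∞, -∞]
  [3, -∞, 0, 6, -5]
  [-5, -∞, -8, 0, -13]
  [-7, -∞, -∞, -6, 0]
D(4):
  [0, -∞, -7, 1, -8]
  [-∞, 0, -∞, -∞, -∞]
  [3, -∞, 0, 6, -5]
  [-5, -∞, -8, 0, -13]
  [-7, -∞, -14, -6, 0]
D(5):
  [0, -∞, -7, 1, -8]
  [-∞, 0, -∞, -∞, -∞]
  [3, -∞, 0, 6, -5]
  [-5, -∞, -8, 0, -13]
  [-7, -∞, -14, -6, 0]
Answer: W* = [[0, -∞, -7, 1, -8], [-∞, 0, -∞, -∞, -∞], [3, -∞, 0, 6, -5], [-5, -∞, -8, 0, -13], [-7, -∞, -14, -6, 0]]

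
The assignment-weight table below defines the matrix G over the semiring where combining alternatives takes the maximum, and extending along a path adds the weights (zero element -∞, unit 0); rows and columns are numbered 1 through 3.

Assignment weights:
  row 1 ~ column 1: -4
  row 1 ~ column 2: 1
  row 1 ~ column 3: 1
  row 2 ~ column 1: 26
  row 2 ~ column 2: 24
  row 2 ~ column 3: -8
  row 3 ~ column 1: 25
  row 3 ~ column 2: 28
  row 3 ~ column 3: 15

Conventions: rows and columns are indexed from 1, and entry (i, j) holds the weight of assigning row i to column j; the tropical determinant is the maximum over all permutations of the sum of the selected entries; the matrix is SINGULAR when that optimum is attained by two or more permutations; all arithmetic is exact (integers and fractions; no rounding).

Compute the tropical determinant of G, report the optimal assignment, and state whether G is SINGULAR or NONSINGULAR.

σ = (1, 2, 3): (-4) + 24 + 15 = 35
σ = (1, 3, 2): (-4) + (-8) + 28 = 16
σ = (2, 1, 3): 1 + 26 + 15 = 42
σ = (2, 3, 1): 1 + (-8) + 25 = 18
σ = (3, 1, 2): 1 + 26 + 28 = 55
σ = (3, 2, 1): 1 + 24 + 25 = 50
Optimal value attained by: σ = (3, 1, 2).
Answer: det⊕(G) = 55; verdict: NONSINGULAR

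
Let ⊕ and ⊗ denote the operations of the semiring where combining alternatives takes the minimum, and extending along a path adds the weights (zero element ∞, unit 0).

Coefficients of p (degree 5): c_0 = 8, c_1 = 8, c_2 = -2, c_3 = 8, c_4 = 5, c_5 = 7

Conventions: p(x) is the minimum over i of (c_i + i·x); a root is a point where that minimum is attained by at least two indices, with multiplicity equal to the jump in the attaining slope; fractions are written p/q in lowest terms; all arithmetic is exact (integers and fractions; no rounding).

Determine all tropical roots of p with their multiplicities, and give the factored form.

hull edge (i=0, c=8) to (i=2, c=-2): slope -5, span 2
hull edge (i=2, c=-2) to (i=5, c=7): slope 3, span 3
Factored form: p(x) = 7 ⊗ (x ⊕ (-3)) ⊗ (x ⊕ (-3)) ⊗ (x ⊕ (-3)) ⊗ (x ⊕ 5) ⊗ (x ⊕ 5)
Answer: roots = -3 (mult 3), 5 (mult 2)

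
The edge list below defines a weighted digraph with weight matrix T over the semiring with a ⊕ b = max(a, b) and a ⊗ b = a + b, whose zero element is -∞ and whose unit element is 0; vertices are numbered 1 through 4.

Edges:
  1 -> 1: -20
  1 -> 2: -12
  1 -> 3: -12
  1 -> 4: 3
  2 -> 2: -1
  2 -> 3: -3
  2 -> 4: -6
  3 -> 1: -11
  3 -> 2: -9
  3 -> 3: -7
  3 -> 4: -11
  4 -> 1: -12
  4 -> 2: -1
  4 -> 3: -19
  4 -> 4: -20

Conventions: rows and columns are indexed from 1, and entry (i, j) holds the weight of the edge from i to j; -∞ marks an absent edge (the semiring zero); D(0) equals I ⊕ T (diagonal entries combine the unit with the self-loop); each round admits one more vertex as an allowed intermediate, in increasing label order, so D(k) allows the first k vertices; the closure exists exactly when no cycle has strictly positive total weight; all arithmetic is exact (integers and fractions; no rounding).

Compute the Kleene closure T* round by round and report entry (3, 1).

D(0):
  [0, -12, -12, 3]
  [-∞, 0, -3, -6]
  [-11, -9, 0, -11]
  [-12, -1, -19, 0]
D(1):
  [0, -12, -12, 3]
  [-∞, 0, -3, -6]
  [-11, -9, 0, -8]
  [-12, -1, -19, 0]
D(2):
  [0, -12, -12, 3]
  [-∞, 0, -3, -6]
  [-11, -9, 0, -8]
  [-12, -1, -4, 0]
D(3):
  [0, -12, -12, 3]
  [-14, 0, -3, -6]
  [-11, -9, 0, -8]
  [-12, -1, -4, 0]
D(4):
  [0, 2, -1, 3]
  [-14, 0, -3, -6]
  [-11, -9, 0, -8]
  [-12, -1, -4, 0]
Answer: T*[3][1] = -11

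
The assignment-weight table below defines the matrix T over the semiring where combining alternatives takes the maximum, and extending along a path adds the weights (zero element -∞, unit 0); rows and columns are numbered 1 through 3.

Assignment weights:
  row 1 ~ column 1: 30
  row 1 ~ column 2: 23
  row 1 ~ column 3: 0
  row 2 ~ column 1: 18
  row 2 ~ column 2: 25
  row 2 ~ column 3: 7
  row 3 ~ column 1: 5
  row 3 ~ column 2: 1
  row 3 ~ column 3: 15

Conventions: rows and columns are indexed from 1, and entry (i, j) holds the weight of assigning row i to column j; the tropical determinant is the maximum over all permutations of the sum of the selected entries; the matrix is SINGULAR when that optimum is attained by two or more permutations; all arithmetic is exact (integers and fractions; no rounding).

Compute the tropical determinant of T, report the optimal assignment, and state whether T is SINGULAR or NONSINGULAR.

σ = (1, 2, 3): 30 + 25 + 15 = 70
σ = (1, 3, 2): 30 + 7 + 1 = 38
σ = (2, 1, 3): 23 + 18 + 15 = 56
σ = (2, 3, 1): 23 + 7 + 5 = 35
σ = (3, 1, 2): 0 + 18 + 1 = 19
σ = (3, 2, 1): 0 + 25 + 5 = 30
Optimal value attained by: σ = (1, 2, 3).
Answer: det⊕(T) = 70; verdict: NONSINGULAR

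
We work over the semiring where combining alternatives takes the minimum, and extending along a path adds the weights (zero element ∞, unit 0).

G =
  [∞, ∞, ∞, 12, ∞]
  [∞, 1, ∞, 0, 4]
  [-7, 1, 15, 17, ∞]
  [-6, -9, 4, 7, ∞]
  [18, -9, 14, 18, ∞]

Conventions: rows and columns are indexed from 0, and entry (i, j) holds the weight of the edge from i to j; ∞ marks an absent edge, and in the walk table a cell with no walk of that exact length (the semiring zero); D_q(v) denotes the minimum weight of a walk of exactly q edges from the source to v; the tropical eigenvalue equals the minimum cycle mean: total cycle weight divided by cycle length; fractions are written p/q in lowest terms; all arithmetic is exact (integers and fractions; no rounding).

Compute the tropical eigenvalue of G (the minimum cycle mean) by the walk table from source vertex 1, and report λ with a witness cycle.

q=0: [∞, 0, ∞, ∞, ∞]
q=1: [∞, 1, ∞, 0, 4]
q=2: [-6, -9, 4, 1, 5]
q=3: [-5, -8, 5, -9, -5]
q=4: [-15, -18, -5, -8, -4]
q=5: [-14, -17, -4, -18, -14]
Optimal cycle mean attained by: cycle 1->3->1, total 0 + (-9), length 2.
Answer: λ = -9/2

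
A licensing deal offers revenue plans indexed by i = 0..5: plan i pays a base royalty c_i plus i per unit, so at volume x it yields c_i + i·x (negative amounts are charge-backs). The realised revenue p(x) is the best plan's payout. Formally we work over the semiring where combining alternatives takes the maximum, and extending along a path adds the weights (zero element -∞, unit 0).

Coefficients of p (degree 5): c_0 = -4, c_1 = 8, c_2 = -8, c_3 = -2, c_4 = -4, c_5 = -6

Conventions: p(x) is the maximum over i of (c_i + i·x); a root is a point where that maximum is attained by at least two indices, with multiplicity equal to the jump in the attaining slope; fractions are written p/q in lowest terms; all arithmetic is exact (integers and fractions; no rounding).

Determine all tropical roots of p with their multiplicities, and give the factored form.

hull edge (i=0, c=-4) to (i=1, c=8): slope 12, span 1
hull edge (i=1, c=8) to (i=5, c=-6): slope -7/2, span 4
Factored form: p(x) = -6 ⊗ (x ⊕ (-12)) ⊗ (x ⊕ 7/2) ⊗ (x ⊕ 7/2) ⊗ (x ⊕ 7/2) ⊗ (x ⊕ 7/2)
Answer: roots = -12 (mult 1), 7/2 (mult 4)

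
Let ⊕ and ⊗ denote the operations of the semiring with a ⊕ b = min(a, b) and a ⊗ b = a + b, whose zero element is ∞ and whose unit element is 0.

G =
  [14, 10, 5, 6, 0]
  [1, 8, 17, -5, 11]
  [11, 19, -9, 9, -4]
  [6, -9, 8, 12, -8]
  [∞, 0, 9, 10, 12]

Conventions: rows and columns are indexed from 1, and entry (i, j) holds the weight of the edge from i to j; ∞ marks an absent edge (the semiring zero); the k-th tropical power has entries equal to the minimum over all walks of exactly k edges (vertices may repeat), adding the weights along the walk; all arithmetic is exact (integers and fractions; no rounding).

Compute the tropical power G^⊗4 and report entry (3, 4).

G^⊗2:
  [11, -3, -4, 5, -2]
  [1, -14, 3, 3, -13]
  [2, -4, -18, 0, -13]
  [-8, -8, -1, -14, 2]
  [1, 1, 0, -5, 2]
G^⊗3:
  [-2, -4, -13, -8, -8]
  [-13, -13, -6, -19, -5]
  [-7, -13, -27, -9, -22]
  [-8, -23, -10, -13, -22]
  [1, -14, -9, -4, -13]
G^⊗4:
  [-3, -17, -22, -9, -17]
  [-13, -28, -15, -18, -27]
  [-16, -22, -36, -18, -31]
  [-22, -22, -19, -28, -21]
  [-13, -13, -18, -19, -13]
Key observation: the optimum is the walk 3->3->3->3->4, with weight (-9) + (-9) + (-9) + 9 = -18.
Optimal value attained by: walk 3->3->3->3->4.
Answer: (G^⊗4)[3][4] = -18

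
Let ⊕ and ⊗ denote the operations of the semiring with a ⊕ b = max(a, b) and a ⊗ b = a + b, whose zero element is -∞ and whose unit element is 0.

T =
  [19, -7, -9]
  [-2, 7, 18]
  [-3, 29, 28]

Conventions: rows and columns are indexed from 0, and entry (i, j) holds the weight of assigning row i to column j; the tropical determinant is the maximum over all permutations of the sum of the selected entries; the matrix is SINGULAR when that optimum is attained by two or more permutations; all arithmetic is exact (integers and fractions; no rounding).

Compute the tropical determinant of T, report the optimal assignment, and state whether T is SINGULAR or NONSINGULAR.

σ = (0, 1, 2): 19 + 7 + 28 = 54
σ = (0, 2, 1): 19 + 18 + 29 = 66
σ = (1, 0, 2): (-7) + (-2) + 28 = 19
σ = (1, 2, 0): (-7) + 18 + (-3) = 8
σ = (2, 0, 1): (-9) + (-2) + 29 = 18
σ = (2, 1, 0): (-9) + 7 + (-3) = -5
Optimal value attained by: σ = (0, 2, 1).
Answer: det⊕(T) = 66; verdict: NONSINGULAR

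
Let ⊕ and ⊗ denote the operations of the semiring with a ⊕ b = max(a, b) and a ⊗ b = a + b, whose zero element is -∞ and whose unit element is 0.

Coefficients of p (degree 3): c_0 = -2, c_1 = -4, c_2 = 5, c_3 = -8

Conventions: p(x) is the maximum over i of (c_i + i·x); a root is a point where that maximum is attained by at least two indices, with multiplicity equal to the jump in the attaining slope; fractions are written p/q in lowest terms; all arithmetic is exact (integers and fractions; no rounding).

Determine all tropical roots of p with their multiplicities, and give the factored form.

hull edge (i=0, c=-2) to (i=2, c=5): slope 7/2, span 2
hull edge (i=2, c=5) to (i=3, c=-8): slope -13, span 1
Factored form: p(x) = -8 ⊗ (x ⊕ (-7/2)) ⊗ (x ⊕ (-7/2)) ⊗ (x ⊕ 13)
Answer: roots = -7/2 (mult 2), 13 (mult 1)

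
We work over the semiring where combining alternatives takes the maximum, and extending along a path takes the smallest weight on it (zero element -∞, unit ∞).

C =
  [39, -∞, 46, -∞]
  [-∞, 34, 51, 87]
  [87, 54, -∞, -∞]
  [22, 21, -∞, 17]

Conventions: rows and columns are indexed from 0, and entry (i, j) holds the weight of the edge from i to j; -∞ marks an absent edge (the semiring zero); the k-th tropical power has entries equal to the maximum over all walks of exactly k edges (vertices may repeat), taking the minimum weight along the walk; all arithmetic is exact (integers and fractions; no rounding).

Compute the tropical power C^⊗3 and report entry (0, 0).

C^⊗2:
  [46, 46, 39, -∞]
  [51, 51, 34, 34]
  [39, 34, 51, 54]
  [22, 21, 22, 21]
C^⊗3:
  [39, 39, 46, 46]
  [39, 34, 51, 51]
  [51, 51, 39, 34]
  [22, 22, 22, 21]
Key observation: the optimum is the walk 0->0->2->0, with weight 39 min 46 min 87 = 39.
Optimal value attained by: walk 0->0->2->0.
Answer: (C^⊗3)[0][0] = 39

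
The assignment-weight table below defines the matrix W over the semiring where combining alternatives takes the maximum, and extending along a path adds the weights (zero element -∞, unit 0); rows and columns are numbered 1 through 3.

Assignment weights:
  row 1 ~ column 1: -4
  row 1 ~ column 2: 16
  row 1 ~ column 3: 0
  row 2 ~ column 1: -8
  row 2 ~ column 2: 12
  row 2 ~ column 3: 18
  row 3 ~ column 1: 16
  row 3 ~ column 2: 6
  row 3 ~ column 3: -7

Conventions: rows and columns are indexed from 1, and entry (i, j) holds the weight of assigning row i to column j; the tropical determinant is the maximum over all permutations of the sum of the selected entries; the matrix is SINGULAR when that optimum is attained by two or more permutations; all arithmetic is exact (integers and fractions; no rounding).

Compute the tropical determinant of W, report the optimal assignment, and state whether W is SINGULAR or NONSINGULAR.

σ = (1, 2, 3): (-4) + 12 + (-7) = 1
σ = (1, 3, 2): (-4) + 18 + 6 = 20
σ = (2, 1, 3): 16 + (-8) + (-7) = 1
σ = (2, 3, 1): 16 + 18 + 16 = 50
σ = (3, 1, 2): 0 + (-8) + 6 = -2
σ = (3, 2, 1): 0 + 12 + 16 = 28
Optimal value attained by: σ = (2, 3, 1).
Answer: det⊕(W) = 50; verdict: NONSINGULAR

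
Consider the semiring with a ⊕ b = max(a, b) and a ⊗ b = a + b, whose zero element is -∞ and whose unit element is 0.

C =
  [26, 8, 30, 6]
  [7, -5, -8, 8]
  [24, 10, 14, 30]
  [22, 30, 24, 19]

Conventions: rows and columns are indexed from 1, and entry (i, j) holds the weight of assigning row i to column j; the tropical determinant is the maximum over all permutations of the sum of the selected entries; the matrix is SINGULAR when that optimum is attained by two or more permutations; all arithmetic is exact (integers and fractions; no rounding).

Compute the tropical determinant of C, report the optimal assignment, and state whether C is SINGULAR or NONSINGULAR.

σ = (1, 2, 3, 4): 26 + (-5) + 14 + 19 = 54
σ = (1, 2, 4, 3): 26 + (-5) + 30 + 24 = 75
σ = (1, 3, 2, 4): 26 + (-8) + 10 + 19 = 47
σ = (1, 3, 4, 2): 26 + (-8) + 30 + 30 = 78
σ = (1, 4, 2, 3): 26 + 8 + 10 + 24 = 68
σ = (1, 4, 3, 2): 26 + 8 + 14 + 30 = 78
σ = (2, 1, 3, 4): 8 + 7 + 14 + 19 = 48
σ = (2, 1, 4, 3): 8 + 7 + 30 + 24 = 69
σ = (2, 3, 1, 4): 8 + (-8) + 24 + 19 = 43
σ = (2, 3, 4, 1): 8 + (-8) + 30 + 22 = 52
σ = (2, 4, 1, 3): 8 + 8 + 24 + 24 = 64
σ = (2, 4, 3, 1): 8 + 8 + 14 + 22 = 52
σ = (3, 1, 2, 4): 30 + 7 + 10 + 19 = 66
σ = (3, 1, 4, 2): 30 + 7 + 30 + 30 = 97
σ = (3, 2, 1, 4): 30 + (-5) + 24 + 19 = 68
σ = (3, 2, 4, 1): 30 + (-5) + 30 + 22 = 77
σ = (3, 4, 1, 2): 30 + 8 + 24 + 30 = 92
σ = (3, 4, 2, 1): 30 + 8 + 10 + 22 = 70
σ = (4, 1, 2, 3): 6 + 7 + 10 + 24 = 47
σ = (4, 1, 3, 2): 6 + 7 + 14 + 30 = 57
σ = (4, 2, 1, 3): 6 + (-5) + 24 + 24 = 49
σ = (4, 2, 3, 1): 6 + (-5) + 14 + 22 = 37
σ = (4, 3, 1, 2): 6 + (-8) + 24 + 30 = 52
σ = (4, 3, 2, 1): 6 + (-8) + 10 + 22 = 30
Optimal value attained by: σ = (3, 1, 4, 2).
Answer: det⊕(C) = 97; verdict: NONSINGULAR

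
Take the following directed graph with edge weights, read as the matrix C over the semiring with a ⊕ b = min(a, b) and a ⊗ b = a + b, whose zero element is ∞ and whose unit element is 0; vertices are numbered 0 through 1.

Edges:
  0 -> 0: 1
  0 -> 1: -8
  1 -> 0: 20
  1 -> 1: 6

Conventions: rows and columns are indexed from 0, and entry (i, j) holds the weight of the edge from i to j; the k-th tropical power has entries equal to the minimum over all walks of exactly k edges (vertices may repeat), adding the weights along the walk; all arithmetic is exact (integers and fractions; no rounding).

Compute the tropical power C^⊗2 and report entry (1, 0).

C^⊗2:
  [2, -7]
  [21, 12]
Key observation: the optimum is the walk 1->0->0, with weight 20 + 1 = 21.
Optimal value attained by: walk 1->0->0.
Answer: (C^⊗2)[1][0] = 21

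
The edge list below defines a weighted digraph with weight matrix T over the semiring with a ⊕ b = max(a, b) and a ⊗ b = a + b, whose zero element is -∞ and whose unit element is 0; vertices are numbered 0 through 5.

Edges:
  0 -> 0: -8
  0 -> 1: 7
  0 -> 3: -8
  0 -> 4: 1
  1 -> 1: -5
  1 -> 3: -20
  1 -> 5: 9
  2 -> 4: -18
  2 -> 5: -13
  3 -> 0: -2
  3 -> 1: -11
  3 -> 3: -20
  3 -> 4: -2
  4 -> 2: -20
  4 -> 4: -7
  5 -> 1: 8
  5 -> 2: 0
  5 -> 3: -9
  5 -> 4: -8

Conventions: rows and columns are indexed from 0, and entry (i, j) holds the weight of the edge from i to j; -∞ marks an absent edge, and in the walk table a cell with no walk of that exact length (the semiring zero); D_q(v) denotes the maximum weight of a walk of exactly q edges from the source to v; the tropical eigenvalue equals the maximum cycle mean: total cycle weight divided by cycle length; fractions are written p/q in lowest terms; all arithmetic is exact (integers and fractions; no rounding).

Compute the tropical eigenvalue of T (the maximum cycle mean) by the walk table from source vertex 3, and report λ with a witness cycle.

q=0: [-∞, -∞, -∞, 0, -∞, -∞]
q=1: [-2, -11, -∞, -20, -2, -∞]
q=2: [-10, 5, -22, -10, -1, -2]
q=3: [-12, 6, -2, -11, -8, 14]
q=4: [-13, 22, 14, 5, 6, 15]
q=5: [3, 23, 15, 6, 7, 31]
q=6: [4, 39, 31, 22, 23, 32]
Optimal cycle mean attained by: cycle 1->5->1, total 9 + 8, length 2.
Answer: λ = 17/2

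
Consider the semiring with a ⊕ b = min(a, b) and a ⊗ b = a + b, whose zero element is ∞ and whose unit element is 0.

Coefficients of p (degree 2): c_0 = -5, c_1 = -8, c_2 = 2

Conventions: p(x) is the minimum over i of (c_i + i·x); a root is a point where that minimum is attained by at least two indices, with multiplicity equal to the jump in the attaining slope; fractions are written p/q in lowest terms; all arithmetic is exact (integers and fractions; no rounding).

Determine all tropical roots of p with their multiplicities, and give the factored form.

hull edge (i=0, c=-5) to (i=1, c=-8): slope -3, span 1
hull edge (i=1, c=-8) to (i=2, c=2): slope 10, span 1
Factored form: p(x) = 2 ⊗ (x ⊕ (-10)) ⊗ (x ⊕ 3)
Answer: roots = -10 (mult 1), 3 (mult 1)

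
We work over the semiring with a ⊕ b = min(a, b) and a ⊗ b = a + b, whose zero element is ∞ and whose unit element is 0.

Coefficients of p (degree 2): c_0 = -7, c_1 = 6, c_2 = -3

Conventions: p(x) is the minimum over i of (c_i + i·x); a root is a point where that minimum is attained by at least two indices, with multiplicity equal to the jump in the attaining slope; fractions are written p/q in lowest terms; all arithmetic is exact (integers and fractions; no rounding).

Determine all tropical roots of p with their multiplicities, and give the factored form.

hull edge (i=0, c=-7) to (i=2, c=-3): slope 2, span 2
Factored form: p(x) = -3 ⊗ (x ⊕ (-2)) ⊗ (x ⊕ (-2))
Answer: roots = -2 (mult 2)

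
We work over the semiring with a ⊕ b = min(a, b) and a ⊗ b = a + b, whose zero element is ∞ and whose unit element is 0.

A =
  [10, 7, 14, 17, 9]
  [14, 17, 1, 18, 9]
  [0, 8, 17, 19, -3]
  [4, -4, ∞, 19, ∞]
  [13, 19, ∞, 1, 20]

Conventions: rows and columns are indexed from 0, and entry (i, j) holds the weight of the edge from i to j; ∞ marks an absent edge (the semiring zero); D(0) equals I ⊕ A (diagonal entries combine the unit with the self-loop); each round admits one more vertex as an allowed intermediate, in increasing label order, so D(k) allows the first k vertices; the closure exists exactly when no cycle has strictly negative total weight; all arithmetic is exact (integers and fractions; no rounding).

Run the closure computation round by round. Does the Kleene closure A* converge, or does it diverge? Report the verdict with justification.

D(0):
  [0, 7, 14, 17, 9]
  [14, 0, 1, 18, 9]
  [0, 8, 0, 19, -3]
  [4, -4, ∞, 0, ∞]
  [13, 19, ∞, 1, 0]
D(1):
  [0, 7, 14, 17, 9]
  [14, 0, 1, 18, 9]
  [0, 7, 0, 17, -3]
  [4, -4, 18, 0, 13]
  [13, 19, 27, 1, 0]
D(2):
  [0, 7, 8, 17, 9]
  [14, 0, 1, 18, 9]
  [0, 7, 0, 17, -3]
  [4, -4, -3, 0, 5]
  [13, 19, 20, 1, 0]
D(3):
  [0, 7, 8, 17, 5]
  [1, 0, 1, 18, -2]
  [0, 7, 0, 17, -3]
  [-3, -4, -3, 0, -6]
  [13, 19, 20, 1, 0]
Detection: at round 4, diagonal entry (4, 4) turns strictly negative.
Key observation: the cycle 4->3->1->2->4 has total weight 1 + (-4) + 1 + (-3), which is strictly negative.
Answer: DIVERGES — negative cycle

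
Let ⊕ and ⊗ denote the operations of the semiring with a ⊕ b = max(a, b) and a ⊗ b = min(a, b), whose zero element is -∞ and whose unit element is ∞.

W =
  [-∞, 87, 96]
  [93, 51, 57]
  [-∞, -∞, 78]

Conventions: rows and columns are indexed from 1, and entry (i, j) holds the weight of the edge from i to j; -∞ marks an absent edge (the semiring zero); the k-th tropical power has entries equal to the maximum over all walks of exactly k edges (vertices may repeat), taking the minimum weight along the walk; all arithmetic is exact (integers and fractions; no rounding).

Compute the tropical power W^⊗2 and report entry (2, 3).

W^⊗2:
  [87, 51, 78]
  [51, 87, 93]
  [-∞, -∞, 78]
Key observation: the optimum is the walk 2->1->3, with weight 93 min 96 = 93.
Optimal value attained by: walk 2->1->3.
Answer: (W^⊗2)[2][3] = 93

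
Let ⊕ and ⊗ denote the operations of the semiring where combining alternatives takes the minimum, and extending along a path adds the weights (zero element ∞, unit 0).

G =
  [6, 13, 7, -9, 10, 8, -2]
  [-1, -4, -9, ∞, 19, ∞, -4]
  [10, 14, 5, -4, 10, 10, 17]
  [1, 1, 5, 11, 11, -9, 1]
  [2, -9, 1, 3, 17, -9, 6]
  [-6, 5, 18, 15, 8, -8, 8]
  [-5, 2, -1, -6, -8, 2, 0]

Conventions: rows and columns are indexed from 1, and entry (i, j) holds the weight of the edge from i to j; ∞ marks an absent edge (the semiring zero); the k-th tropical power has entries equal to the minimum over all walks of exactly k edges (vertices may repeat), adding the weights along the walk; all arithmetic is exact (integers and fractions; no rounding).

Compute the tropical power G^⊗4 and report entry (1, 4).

G^⊗2:
  [-8, -8, -4, -8, -10, -18, -8]
  [-9, -8, -13, -13, -12, -2, -8]
  [-3, -3, 1, 1, 7, -13, -3]
  [-15, -4, -8, -8, -7, -17, -3]
  [-15, -13, -18, -7, -2, -17, -13]
  [-14, -3, -4, -15, 0, -16, -8]
  [-6, -17, -7, -14, -8, -17, -7]
G^⊗3:
  [-24, -19, -17, -17, -16, -26, -12]
  [-13, -21, -17, -18, -16, -22, -12]
  [-19, -8, -12, -12, -11, -21, -7]
  [-23, -16, -13, -24, -11, -25, -17]
  [-23, -17, -22, -24, -21, -25, -17]
  [-22, -14, -12, -23, -16, -24, -16]
  [-23, -21, -26, -15, -15, -25, -21]
G^⊗4:
  [-32, -25, -28, -33, -20, -34, -26]
  [-28, -25, -30, -22, -20, -30, -25]
  [-27, -20, -17, -28, -15, -29, -21]
  [-31, -23, -25, -32, -25, -33, -25]
  [-31, -30, -26, -32, -25, -33, -25]
  [-30, -25, -23, -31, -24, -32, -24]
  [-31, -25, -30, -32, -29, -33, -25]
Key observation: the optimum is the walk 1->4->6->1->4, with weight (-9) + (-9) + (-6) + (-9) = -33.
Optimal value attained by: walk 1->4->6->1->4.
Answer: (G^⊗4)[1][4] = -33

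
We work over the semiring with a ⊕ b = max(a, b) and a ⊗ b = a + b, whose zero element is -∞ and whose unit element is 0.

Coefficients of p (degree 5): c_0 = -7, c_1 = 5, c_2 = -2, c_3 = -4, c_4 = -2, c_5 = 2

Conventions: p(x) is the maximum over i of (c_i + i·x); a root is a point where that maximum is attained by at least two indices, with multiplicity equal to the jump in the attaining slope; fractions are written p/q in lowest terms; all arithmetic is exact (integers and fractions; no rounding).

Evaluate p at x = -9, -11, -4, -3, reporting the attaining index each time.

p(-9) = max(-7+0·(-9)=-7, 5+1·(-9)=-4, -2+2·(-9)=-20, -4+3·(-9)=-31, -2+4·(-9)=-38, 2+5·(-9)=-43) = -4 (attained by i=1)
p(-11) = max(-7+0·(-11)=-7, 5+1·(-11)=-6, -2+2·(-11)=-24, -4+3·(-11)=-37, -2+4·(-11)=-46, 2+5·(-11)=-53) = -6 (attained by i=1)
p(-4) = max(-7+0·(-4)=-7, 5+1·(-4)=1, -2+2·(-4)=-10, -4+3·(-4)=-16, -2+4·(-4)=-18, 2+5·(-4)=-18) = 1 (attained by i=1)
p(-3) = max(-7+0·(-3)=-7, 5+1·(-3)=2, -2+2·(-3)=-8, -4+3·(-3)=-13, -2+4·(-3)=-14, 2+5·(-3)=-13) = 2 (attained by i=1)
Answer: p(-9) = -4; p(-11) = -6; p(-4) = 1; p(-3) = 2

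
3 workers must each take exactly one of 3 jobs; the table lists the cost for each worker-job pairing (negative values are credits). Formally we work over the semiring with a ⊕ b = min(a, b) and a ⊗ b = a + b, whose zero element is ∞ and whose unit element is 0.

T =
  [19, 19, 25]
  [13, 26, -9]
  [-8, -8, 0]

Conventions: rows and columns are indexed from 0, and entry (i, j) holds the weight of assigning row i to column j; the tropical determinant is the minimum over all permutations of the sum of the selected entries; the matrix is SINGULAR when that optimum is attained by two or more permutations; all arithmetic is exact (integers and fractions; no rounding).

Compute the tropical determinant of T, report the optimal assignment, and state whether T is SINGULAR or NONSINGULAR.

σ = (0, 1, 2): 19 + 26 + 0 = 45
σ = (0, 2, 1): 19 + (-9) + (-8) = 2
σ = (1, 0, 2): 19 + 13 + 0 = 32
σ = (1, 2, 0): 19 + (-9) + (-8) = 2
σ = (2, 0, 1): 25 + 13 + (-8) = 30
σ = (2, 1, 0): 25 + 26 + (-8) = 43
Optimal value attained by: σ = (0, 2, 1).
Answer: det⊕(T) = 2; verdict: SINGULAR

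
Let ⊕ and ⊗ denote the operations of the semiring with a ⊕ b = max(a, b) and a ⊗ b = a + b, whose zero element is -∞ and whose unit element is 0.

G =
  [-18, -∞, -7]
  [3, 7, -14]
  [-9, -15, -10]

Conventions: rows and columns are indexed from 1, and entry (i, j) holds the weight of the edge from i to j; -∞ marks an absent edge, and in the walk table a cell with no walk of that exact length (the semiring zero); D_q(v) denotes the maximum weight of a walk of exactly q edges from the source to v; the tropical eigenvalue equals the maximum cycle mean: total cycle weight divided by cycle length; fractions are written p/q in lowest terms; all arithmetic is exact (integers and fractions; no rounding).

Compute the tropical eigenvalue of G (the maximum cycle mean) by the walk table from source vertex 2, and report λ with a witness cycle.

q=0: [-∞, 0, -∞]
q=1: [3, 7, -14]
q=2: [10, 14, -4]
q=3: [17, 21, 3]
Optimal cycle mean attained by: cycle 2->2, total 7, length 1.
Answer: λ = 7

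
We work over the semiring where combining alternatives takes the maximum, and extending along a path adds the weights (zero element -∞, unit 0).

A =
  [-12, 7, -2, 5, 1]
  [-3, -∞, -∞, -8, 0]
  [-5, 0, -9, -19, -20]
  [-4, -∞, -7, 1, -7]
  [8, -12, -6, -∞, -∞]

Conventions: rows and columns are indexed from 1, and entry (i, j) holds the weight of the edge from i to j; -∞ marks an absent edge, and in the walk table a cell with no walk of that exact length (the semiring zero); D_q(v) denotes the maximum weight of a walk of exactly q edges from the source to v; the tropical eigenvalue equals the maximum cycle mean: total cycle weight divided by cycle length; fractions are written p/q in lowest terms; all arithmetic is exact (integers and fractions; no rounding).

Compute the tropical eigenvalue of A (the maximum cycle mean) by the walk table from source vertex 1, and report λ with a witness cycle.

q=0: [0, -∞, -∞, -∞, -∞]
q=1: [-12, 7, -2, 5, 1]
q=2: [9, -2, -2, 6, 7]
q=3: [15, 16, 7, 14, 10]
q=4: [18, 22, 13, 20, 16]
q=5: [24, 25, 16, 23, 22]
Optimal cycle mean attained by: cycle 1->2->5->1, total 7 + 0 + 8, length 3.
Answer: λ = 5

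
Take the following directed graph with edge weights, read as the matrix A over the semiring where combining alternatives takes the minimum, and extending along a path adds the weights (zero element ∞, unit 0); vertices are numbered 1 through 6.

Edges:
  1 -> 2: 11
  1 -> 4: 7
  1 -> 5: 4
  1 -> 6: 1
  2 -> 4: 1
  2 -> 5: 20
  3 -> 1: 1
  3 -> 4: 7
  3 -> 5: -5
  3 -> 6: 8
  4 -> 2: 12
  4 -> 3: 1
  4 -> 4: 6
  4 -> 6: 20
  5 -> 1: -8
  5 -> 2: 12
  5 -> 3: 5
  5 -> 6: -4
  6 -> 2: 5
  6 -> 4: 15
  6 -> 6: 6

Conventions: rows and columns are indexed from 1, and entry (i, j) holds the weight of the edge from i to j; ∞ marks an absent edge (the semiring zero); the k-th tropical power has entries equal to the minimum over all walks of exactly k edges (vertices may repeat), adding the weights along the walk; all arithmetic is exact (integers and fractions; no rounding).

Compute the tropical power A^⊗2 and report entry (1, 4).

A^⊗2:
  [-4, 6, 8, 12, 31, 0]
  [12, 13, 2, 7, ∞, 16]
  [-13, 7, 0, 8, 5, -9]
  [2, 18, 7, 8, -4, 9]
  [6, 1, ∞, -1, -4, -7]
  [∞, 11, 16, 6, 25, 12]
Key observation: the optimum is the walk 1->2->4, with weight 11 + 1 = 12.
Optimal value attained by: walk 1->2->4.
Answer: (A^⊗2)[1][4] = 12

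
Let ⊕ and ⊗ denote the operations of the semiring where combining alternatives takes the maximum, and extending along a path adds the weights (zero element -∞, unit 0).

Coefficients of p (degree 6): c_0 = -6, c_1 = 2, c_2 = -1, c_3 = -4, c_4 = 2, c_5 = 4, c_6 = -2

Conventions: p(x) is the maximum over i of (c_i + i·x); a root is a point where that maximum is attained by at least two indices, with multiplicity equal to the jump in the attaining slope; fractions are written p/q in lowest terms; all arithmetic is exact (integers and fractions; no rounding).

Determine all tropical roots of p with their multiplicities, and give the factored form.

hull edge (i=0, c=-6) to (i=1, c=2): slope 8, span 1
hull edge (i=1, c=2) to (i=5, c=4): slope 1/2, span 4
hull edge (i=5, c=4) to (i=6, c=-2): slope -6, span 1
Factored form: p(x) = -2 ⊗ (x ⊕ (-8)) ⊗ (x ⊕ (-1/2)) ⊗ (x ⊕ (-1/2)) ⊗ (x ⊕ (-1/2)) ⊗ (x ⊕ (-1/2)) ⊗ (x ⊕ 6)
Answer: roots = -8 (mult 1), -1/2 (mult 4), 6 (mult 1)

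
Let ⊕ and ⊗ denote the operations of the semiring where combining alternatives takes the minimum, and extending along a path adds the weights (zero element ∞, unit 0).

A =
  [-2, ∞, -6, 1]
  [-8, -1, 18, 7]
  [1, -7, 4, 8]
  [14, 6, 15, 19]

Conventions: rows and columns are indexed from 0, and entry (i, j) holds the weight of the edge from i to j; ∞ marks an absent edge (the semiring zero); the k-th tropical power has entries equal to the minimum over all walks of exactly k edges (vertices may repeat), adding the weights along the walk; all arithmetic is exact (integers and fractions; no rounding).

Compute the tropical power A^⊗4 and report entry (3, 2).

A^⊗2:
  [-5, -13, -8, -1]
  [-10, -2, -14, -7]
  [-15, -8, -5, 0]
  [-2, 5, 8, 13]
A^⊗3:
  [-21, -15, -11, -6]
  [-13, -21, -16, -9]
  [-17, -12, -21, -14]
  [-4, 1, -8, -1]
A^⊗4:
  [-23, -18, -27, -20]
  [-29, -23, -19, -14]
  [-20, -28, -23, -16]
  [-7, -15, -10, -3]
Key observation: the optimum is the walk 3->1->0->0->2, with weight 6 + (-8) + (-2) + (-6) = -10.
Optimal value attained by: walk 3->1->0->0->2.
Answer: (A^⊗4)[3][2] = -10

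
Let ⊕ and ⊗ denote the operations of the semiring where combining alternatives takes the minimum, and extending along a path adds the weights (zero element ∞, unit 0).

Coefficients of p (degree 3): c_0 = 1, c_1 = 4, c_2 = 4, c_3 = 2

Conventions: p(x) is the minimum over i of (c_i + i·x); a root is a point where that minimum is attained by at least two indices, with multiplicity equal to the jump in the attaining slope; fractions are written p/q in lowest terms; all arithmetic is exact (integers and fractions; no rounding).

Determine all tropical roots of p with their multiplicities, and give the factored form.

hull edge (i=0, c=1) to (i=3, c=2): slope 1/3, span 3
Factored form: p(x) = 2 ⊗ (x ⊕ (-1/3)) ⊗ (x ⊕ (-1/3)) ⊗ (x ⊕ (-1/3))
Answer: roots = -1/3 (mult 3)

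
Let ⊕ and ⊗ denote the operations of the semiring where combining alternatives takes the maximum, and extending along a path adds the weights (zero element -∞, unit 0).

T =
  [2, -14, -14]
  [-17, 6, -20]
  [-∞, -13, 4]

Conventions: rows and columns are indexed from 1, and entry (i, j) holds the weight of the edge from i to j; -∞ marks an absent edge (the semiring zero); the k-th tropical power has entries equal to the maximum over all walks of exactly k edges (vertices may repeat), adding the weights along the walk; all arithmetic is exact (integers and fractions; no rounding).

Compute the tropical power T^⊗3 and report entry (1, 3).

T^⊗2:
  [4, -8, -10]
  [-11, 12, -14]
  [-30, -7, 8]
T^⊗3:
  [6, -2, -6]
  [-5, 18, -8]
  [-24, -1, 12]
Key observation: the optimum is the walk 1->3->3->3, with weight (-14) + 4 + 4 = -6.
Optimal value attained by: walk 1->3->3->3.
Answer: (T^⊗3)[1][3] = -6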